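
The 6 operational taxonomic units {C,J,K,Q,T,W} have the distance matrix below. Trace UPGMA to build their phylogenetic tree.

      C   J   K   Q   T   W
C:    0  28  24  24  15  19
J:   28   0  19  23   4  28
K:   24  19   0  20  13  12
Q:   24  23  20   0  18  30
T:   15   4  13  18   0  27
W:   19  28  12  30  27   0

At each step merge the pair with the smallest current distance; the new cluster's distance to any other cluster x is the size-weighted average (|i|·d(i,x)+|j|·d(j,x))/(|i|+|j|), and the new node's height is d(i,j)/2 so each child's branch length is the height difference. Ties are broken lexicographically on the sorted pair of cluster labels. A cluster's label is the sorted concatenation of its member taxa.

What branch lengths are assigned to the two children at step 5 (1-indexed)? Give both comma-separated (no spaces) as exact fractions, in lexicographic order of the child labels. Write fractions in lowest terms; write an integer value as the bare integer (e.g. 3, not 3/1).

step 1: merge (J,T) at d=4; branch lengths J→2, T→2; new cluster JT
  updated: d(C,JT)=43/2, d(JT,K)=16, d(JT,Q)=41/2, d(JT,W)=55/2
step 2: merge (K,W) at d=12; branch lengths K→6, W→6; new cluster KW
  updated: d(C,KW)=43/2, d(JT,KW)=87/4, d(KW,Q)=25
step 3: merge (JT,Q) at d=41/2; branch lengths JT→33/4, Q→41/4; new cluster JQT
  updated: d(C,JQT)=67/3, d(JQT,KW)=137/6
step 4: merge (C,KW) at d=43/2; branch lengths C→43/4, KW→19/4; new cluster CKW
  updated: d(CKW,JQT)=68/3
step 5: merge (CKW,JQT) at d=68/3; branch lengths CKW→7/12, JQT→13/12; new cluster CJKQTW
final tree: ((C:43/4,(K:6,W:6):19/4):7/12,((J:2,T:2):33/4,Q:41/4):13/12)
total length: 155/3

7/12,13/12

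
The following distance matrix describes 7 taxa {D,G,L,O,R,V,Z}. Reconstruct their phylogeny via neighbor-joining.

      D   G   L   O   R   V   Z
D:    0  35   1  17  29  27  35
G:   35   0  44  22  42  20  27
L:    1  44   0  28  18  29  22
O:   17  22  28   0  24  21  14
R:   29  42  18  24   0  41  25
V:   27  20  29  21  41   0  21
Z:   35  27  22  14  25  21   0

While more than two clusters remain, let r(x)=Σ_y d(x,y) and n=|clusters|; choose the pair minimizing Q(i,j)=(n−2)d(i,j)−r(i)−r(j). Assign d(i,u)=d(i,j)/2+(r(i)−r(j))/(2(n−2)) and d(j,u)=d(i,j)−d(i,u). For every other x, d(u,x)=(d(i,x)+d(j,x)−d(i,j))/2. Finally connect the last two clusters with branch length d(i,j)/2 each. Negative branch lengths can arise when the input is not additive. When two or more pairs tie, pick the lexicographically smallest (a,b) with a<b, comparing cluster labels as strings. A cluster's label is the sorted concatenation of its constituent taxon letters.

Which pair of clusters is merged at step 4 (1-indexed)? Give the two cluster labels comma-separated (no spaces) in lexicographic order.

DLR,O

iteration 1: select D,L (d=1, Q=-281); attach at lengths (7/10, 3/10); label the merged cluster DL
  updated: d(DL,G)=39, d(DL,O)=22, d(DL,R)=23, d(DL,V)=55/2, d(DL,Z)=28
iteration 2: select DL,R (d=23, Q=-405/2); attach at lengths (153/16, 215/16); label the merged cluster DLR
  updated: d(DLR,G)=29, d(DLR,O)=23/2, d(DLR,V)=91/4, d(DLR,Z)=15
iteration 3: select G,V (d=20, Q=-491/4); attach at lengths (293/24, 187/24); label the merged cluster GV
  updated: d(DLR,GV)=127/8, d(GV,O)=23/2, d(GV,Z)=14
iteration 4: select DLR,O (d=23/2, Q=-451/8); attach at lengths (227/32, 141/32); label the merged cluster DLOR
  updated: d(DLOR,GV)=127/16, d(DLOR,Z)=35/4
iteration 5: select DLOR,GV (d=127/16, Q=-491/16); attach at lengths (43/32, 211/32); label the merged cluster DGLORV
  updated: d(DGLORV,Z)=237/32
iteration 6: select DGLORV,Z (d=237/32); attach at lengths (237/64, 237/64); label the merged cluster DGLORVZ
final tree: (((((D:7/10,L:3/10):153/16,R:215/16):227/32,O:141/32):43/32,(G:293/24,V:187/24):211/32):237/64,Z:237/64)
total length: 2267/32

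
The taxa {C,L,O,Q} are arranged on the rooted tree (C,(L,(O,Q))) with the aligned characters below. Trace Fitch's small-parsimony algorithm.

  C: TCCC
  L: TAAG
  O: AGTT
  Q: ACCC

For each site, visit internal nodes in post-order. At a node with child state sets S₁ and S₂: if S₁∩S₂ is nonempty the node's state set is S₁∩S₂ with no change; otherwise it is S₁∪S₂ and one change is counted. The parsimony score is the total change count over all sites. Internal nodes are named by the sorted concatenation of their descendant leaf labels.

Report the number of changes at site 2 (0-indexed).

OQ@0: {A} ∩ {A} = {A} (intersection, +0)
LOQ@0: {T} ∪ {A} = {A,T} (union, +1)
CLOQ@0: {T} ∩ {A,T} = {T} (intersection, +0)
OQ@1: {G} ∪ {C} = {C,G} (union, +1)
LOQ@1: {A} ∪ {C,G} = {A,C,G} (union, +1)
CLOQ@1: {C} ∩ {A,C,G} = {C} (intersection, +0)
OQ@2: {T} ∪ {C} = {C,T} (union, +1)
LOQ@2: {A} ∪ {C,T} = {A,C,T} (union, +1)
CLOQ@2: {C} ∩ {A,C,T} = {C} (intersection, +0)
OQ@3: {T} ∪ {C} = {C,T} (union, +1)
LOQ@3: {G} ∪ {C,T} = {C,G,T} (union, +1)
CLOQ@3: {C} ∩ {C,G,T} = {C} (intersection, +0)
per-site changes: [1, 2, 2, 2]; total = 7

2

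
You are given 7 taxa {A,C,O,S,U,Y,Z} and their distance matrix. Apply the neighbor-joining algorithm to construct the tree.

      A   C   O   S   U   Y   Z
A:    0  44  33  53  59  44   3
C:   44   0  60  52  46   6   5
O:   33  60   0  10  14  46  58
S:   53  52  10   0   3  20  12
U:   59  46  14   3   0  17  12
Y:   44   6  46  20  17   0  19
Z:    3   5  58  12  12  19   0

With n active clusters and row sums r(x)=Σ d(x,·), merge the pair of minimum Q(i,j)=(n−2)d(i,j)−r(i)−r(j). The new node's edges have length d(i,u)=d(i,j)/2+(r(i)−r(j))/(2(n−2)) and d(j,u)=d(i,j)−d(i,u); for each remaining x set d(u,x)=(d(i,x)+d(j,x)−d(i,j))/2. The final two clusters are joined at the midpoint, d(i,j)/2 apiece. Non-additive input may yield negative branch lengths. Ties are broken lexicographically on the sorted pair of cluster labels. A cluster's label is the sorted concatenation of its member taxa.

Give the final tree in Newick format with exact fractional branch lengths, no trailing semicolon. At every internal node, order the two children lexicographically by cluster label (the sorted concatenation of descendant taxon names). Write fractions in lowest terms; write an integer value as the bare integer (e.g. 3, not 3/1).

(((((A:107/8,Z:-83/8):34/3,(C:91/10,Y:-31/10):73/6):155/8,U:1/8):27/8,O:23/2):-3/4,S:-3/4)

step 1: merge (C,Y) at d=6, Q=-335; branch lengths C→91/10, Y→-31/10; new cluster CY
  updated: d(A,CY)=41, d(CY,O)=50, d(CY,S)=33, d(CY,U)=57/2, d(CY,Z)=9
step 2: merge (A,Z) at d=3, Q=-271; branch lengths A→107/8, Z→-83/8; new cluster AZ
  updated: d(AZ,CY)=47/2, d(AZ,O)=44, d(AZ,S)=31, d(AZ,U)=34
step 3: merge (AZ,CY) at d=47/2, Q=-197; branch lengths AZ→34/3, CY→73/6; new cluster ACYZ
  updated: d(ACYZ,O)=141/4, d(ACYZ,S)=81/4, d(ACYZ,U)=39/2
step 4: merge (ACYZ,U) at d=39/2, Q=-145/2; branch lengths ACYZ→155/8, U→1/8; new cluster ACUYZ
  updated: d(ACUYZ,O)=119/8, d(ACUYZ,S)=15/8
step 5: merge (ACUYZ,O) at d=119/8, Q=-107/4; branch lengths ACUYZ→27/8, O→23/2; new cluster ACOUYZ
  updated: d(ACOUYZ,S)=-3/2
step 6: merge (ACOUYZ,S) at d=-3/2; branch lengths ACOUYZ→-3/4, S→-3/4; new cluster ACOSUYZ
final tree: (((((A:107/8,Z:-83/8):34/3,(C:91/10,Y:-31/10):73/6):155/8,U:1/8):27/8,O:23/2):-3/4,S:-3/4)
total length: 523/8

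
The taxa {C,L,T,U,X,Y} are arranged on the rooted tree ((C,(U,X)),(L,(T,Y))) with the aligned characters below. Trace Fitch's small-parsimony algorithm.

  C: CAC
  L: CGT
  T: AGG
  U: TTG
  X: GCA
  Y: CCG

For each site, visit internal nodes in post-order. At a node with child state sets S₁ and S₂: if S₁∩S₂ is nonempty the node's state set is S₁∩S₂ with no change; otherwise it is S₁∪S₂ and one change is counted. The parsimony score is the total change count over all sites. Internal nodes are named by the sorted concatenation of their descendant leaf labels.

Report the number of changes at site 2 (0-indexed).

3

UX@0: {T} ∪ {G} = {G,T} (union, +1)
CUX@0: {C} ∪ {G,T} = {C,G,T} (union, +1)
TY@0: {A} ∪ {C} = {A,C} (union, +1)
LTY@0: {C} ∩ {A,C} = {C} (intersection, +0)
CLTUXY@0: {C,G,T} ∩ {C} = {C} (intersection, +0)
UX@1: {T} ∪ {C} = {C,T} (union, +1)
CUX@1: {A} ∪ {C,T} = {A,C,T} (union, +1)
TY@1: {G} ∪ {C} = {C,G} (union, +1)
LTY@1: {G} ∩ {C,G} = {G} (intersection, +0)
CLTUXY@1: {A,C,T} ∪ {G} = {A,C,G,T} (union, +1)
UX@2: {G} ∪ {A} = {A,G} (union, +1)
CUX@2: {C} ∪ {A,G} = {A,C,G} (union, +1)
TY@2: {G} ∩ {G} = {G} (intersection, +0)
LTY@2: {T} ∪ {G} = {G,T} (union, +1)
CLTUXY@2: {A,C,G} ∩ {G,T} = {G} (intersection, +0)
per-site changes: [3, 4, 3]; total = 10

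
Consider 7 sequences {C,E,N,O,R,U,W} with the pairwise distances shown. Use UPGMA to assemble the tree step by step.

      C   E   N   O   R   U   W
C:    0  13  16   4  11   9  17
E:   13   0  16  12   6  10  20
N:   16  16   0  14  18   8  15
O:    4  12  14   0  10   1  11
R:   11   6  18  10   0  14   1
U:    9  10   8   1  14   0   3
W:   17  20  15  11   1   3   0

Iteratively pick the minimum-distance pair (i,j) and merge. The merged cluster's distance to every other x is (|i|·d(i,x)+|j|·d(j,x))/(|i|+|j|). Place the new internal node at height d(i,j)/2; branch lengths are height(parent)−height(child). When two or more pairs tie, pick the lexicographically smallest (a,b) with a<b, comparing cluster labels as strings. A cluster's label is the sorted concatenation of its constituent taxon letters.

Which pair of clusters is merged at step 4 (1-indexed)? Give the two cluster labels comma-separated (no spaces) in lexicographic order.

step 1: merge (O,U) at d=1; branch lengths O→1/2, U→1/2; new cluster OU
  updated: d(C,OU)=13/2, d(E,OU)=11, d(N,OU)=11, d(OU,R)=12, d(OU,W)=7
step 2: merge (R,W) at d=1; branch lengths R→1/2, W→1/2; new cluster RW
  updated: d(C,RW)=14, d(E,RW)=13, d(N,RW)=33/2, d(OU,RW)=19/2
step 3: merge (C,OU) at d=13/2; branch lengths C→13/4, OU→11/4; new cluster COU
  updated: d(COU,E)=35/3, d(COU,N)=38/3, d(COU,RW)=11
step 4: merge (COU,RW) at d=11; branch lengths COU→9/4, RW→5; new cluster CORUW
  updated: d(CORUW,E)=61/5, d(CORUW,N)=71/5
step 5: merge (CORUW,E) at d=61/5; branch lengths CORUW→3/5, E→61/10; new cluster CEORUW
  updated: d(CEORUW,N)=29/2
step 6: merge (CEORUW,N) at d=29/2; branch lengths CEORUW→23/20, N→29/4; new cluster CENORUW
final tree: ((((C:13/4,(O:1/2,U:1/2):11/4):9/4,(R:1/2,W:1/2):5):3/5,E:61/10):23/20,N:29/4)
total length: 607/20

COU,RW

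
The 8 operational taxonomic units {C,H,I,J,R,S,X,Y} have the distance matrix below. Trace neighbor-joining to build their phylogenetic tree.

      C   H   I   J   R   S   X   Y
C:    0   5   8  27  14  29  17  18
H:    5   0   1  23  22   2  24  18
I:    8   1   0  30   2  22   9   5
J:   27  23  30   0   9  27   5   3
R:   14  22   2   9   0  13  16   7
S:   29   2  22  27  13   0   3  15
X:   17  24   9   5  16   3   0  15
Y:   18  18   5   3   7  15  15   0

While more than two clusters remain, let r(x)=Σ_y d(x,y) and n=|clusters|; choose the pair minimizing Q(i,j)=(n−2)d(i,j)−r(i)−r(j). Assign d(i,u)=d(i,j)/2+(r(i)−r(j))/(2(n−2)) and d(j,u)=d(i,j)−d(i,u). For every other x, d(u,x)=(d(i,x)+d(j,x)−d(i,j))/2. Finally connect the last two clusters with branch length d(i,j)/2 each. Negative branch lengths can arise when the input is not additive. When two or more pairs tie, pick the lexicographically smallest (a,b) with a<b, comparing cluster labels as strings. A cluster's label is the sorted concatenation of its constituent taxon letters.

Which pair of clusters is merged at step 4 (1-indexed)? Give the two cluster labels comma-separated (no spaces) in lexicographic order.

1. join H+S (d=2, Q=-194) ⇒ HS; edges |H|=-1/3, |S|=7/3
  updated: d(C,HS)=16, d(HS,I)=21/2, d(HS,J)=24, d(HS,R)=33/2, d(HS,X)=25/2, d(HS,Y)=31/2
2. join J+X (d=5, Q=-295/2) ⇒ JX; edges |J|=97/20, |X|=3/20
  updated: d(C,JX)=39/2, d(HS,JX)=63/4, d(I,JX)=17, d(JX,R)=10, d(JX,Y)=13/2
3. join JX+Y (d=13/2, Q=-379/4) ⇒ JXY; edges |JX|=171/32, |Y|=37/32
  updated: d(C,JXY)=31/2, d(HS,JXY)=99/8, d(I,JXY)=31/4, d(JXY,R)=21/4
4. join JXY+R (d=21/4, Q=-503/8) ⇒ JRXY; edges |JXY|=151/48, |R|=101/48
  updated: d(C,JRXY)=97/8, d(HS,JRXY)=189/16, d(I,JRXY)=9/4
5. join C+HS (d=16, Q=-679/16) ⇒ CHS; edges |C|=477/64, |HS|=547/64
  updated: d(CHS,I)=5/4, d(CHS,JRXY)=127/32
6. join CHS+I (d=5/4, Q=-239/32) ⇒ CHIS; edges |CHS|=95/64, |I|=-15/64
  updated: d(CHIS,JRXY)=159/64
7. join CHIS+JRXY (d=159/64) ⇒ CHIJRSXY; edges |CHIS|=159/128, |JRXY|=159/128
final tree: (((C:477/64,(H:-1/3,S:7/3):547/64):95/64,I:-15/64):159/128,(((J:97/20,X:3/20):171/32,Y:37/32):151/48,R:101/48):159/128)
total length: 2463/64

JXY,R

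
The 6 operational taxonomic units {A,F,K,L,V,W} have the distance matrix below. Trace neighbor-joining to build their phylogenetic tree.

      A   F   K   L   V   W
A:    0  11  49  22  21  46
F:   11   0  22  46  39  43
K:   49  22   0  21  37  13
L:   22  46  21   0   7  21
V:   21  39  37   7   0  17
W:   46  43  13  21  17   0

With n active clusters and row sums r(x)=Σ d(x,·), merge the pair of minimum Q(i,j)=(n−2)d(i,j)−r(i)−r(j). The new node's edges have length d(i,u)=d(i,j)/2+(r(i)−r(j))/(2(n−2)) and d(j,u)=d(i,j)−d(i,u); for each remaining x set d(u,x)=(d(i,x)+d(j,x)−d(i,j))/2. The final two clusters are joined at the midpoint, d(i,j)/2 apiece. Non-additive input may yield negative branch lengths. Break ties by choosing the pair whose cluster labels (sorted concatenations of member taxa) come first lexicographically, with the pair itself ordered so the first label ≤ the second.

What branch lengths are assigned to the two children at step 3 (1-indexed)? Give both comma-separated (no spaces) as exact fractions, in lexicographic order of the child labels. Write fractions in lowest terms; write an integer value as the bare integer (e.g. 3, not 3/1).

37/2,19/2

1. join A+F (d=11, Q=-266) ⇒ AF; edges |A|=4, |F|=7
  updated: d(AF,K)=30, d(AF,L)=57/2, d(AF,V)=49/2, d(AF,W)=39
2. join K+W (d=13, Q=-152) ⇒ KW; edges |K|=25/3, |W|=14/3
  updated: d(AF,KW)=28, d(KW,L)=29/2, d(KW,V)=41/2
3. join AF+KW (d=28, Q=-88) ⇒ AFKW; edges |AF|=37/2, |KW|=19/2
  updated: d(AFKW,L)=15/2, d(AFKW,V)=17/2
4. join AFKW+L (d=15/2, Q=-23) ⇒ AFKLW; edges |AFKW|=9/2, |L|=3
  updated: d(AFKLW,V)=4
5. join AFKLW+V (d=4) ⇒ AFKLVW; edges |AFKLW|=2, |V|=2
final tree: ((((A:4,F:7):37/2,(K:25/3,W:14/3):19/2):9/2,L:3):2,V:2)
total length: 127/2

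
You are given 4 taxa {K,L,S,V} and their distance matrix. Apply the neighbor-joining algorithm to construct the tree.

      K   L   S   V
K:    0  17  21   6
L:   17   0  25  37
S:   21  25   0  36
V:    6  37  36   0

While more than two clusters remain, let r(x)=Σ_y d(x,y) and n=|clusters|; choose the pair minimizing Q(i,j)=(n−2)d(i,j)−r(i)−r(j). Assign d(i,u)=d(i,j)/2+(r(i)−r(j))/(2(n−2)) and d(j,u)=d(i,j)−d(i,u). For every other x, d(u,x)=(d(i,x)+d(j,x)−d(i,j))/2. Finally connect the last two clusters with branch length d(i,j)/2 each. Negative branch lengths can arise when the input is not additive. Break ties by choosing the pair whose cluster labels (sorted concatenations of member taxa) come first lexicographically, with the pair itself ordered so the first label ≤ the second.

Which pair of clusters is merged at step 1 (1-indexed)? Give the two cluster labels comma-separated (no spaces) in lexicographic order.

1. join K+V (d=6, Q=-111) ⇒ KV; edges |K|=-23/4, |V|=47/4
  updated: d(KV,L)=24, d(KV,S)=51/2
2. join KV+L (d=24, Q=-149/2) ⇒ KLV; edges |KV|=49/4, |L|=47/4
  updated: d(KLV,S)=53/4
3. join KLV+S (d=53/4) ⇒ KLSV; edges |KLV|=53/8, |S|=53/8
final tree: (((K:-23/4,V:47/4):49/4,L:47/4):53/8,S:53/8)
total length: 173/4

K,V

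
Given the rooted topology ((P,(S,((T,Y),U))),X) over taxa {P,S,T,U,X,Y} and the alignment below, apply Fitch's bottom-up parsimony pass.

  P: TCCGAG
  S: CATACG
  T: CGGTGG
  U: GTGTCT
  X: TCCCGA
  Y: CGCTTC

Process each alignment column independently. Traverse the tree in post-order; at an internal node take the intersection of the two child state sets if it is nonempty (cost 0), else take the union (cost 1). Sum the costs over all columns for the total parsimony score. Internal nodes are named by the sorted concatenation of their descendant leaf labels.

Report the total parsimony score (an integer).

[col 0] TY: children T:{C}, Y:{C} ∩→ {C}; cost 0
[col 0] TUY: children TY:{C}, U:{G} ∪→ {C,G}; cost 1
[col 0] STUY: children S:{C}, TUY:{C,G} ∩→ {C}; cost 0
[col 0] PSTUY: children P:{T}, STUY:{C} ∪→ {C,T}; cost 1
[col 0] PSTUXY: children PSTUY:{C,T}, X:{T} ∩→ {T}; cost 0
[col 1] TY: children T:{G}, Y:{G} ∩→ {G}; cost 0
[col 1] TUY: children TY:{G}, U:{T} ∪→ {G,T}; cost 1
[col 1] STUY: children S:{A}, TUY:{G,T} ∪→ {A,G,T}; cost 1
[col 1] PSTUY: children P:{C}, STUY:{A,G,T} ∪→ {A,C,G,T}; cost 1
[col 1] PSTUXY: children PSTUY:{A,C,G,T}, X:{C} ∩→ {C}; cost 0
[col 2] TY: children T:{G}, Y:{C} ∪→ {C,G}; cost 1
[col 2] TUY: children TY:{C,G}, U:{G} ∩→ {G}; cost 0
[col 2] STUY: children S:{T}, TUY:{G} ∪→ {G,T}; cost 1
[col 2] PSTUY: children P:{C}, STUY:{G,T} ∪→ {C,G,T}; cost 1
[col 2] PSTUXY: children PSTUY:{C,G,T}, X:{C} ∩→ {C}; cost 0
[col 3] TY: children T:{T}, Y:{T} ∩→ {T}; cost 0
[col 3] TUY: children TY:{T}, U:{T} ∩→ {T}; cost 0
[col 3] STUY: children S:{A}, TUY:{T} ∪→ {A,T}; cost 1
[col 3] PSTUY: children P:{G}, STUY:{A,T} ∪→ {A,G,T}; cost 1
[col 3] PSTUXY: children PSTUY:{A,G,T}, X:{C} ∪→ {A,C,G,T}; cost 1
[col 4] TY: children T:{G}, Y:{T} ∪→ {G,T}; cost 1
[col 4] TUY: children TY:{G,T}, U:{C} ∪→ {C,G,T}; cost 1
[col 4] STUY: children S:{C}, TUY:{C,G,T} ∩→ {C}; cost 0
[col 4] PSTUY: children P:{A}, STUY:{C} ∪→ {A,C}; cost 1
[col 4] PSTUXY: children PSTUY:{A,C}, X:{G} ∪→ {A,C,G}; cost 1
[col 5] TY: children T:{G}, Y:{C} ∪→ {C,G}; cost 1
[col 5] TUY: children TY:{C,G}, U:{T} ∪→ {C,G,T}; cost 1
[col 5] STUY: children S:{G}, TUY:{C,G,T} ∩→ {G}; cost 0
[col 5] PSTUY: children P:{G}, STUY:{G} ∩→ {G}; cost 0
[col 5] PSTUXY: children PSTUY:{G}, X:{A} ∪→ {A,G}; cost 1
per-site changes: [2, 3, 3, 3, 4, 3]; total = 18

18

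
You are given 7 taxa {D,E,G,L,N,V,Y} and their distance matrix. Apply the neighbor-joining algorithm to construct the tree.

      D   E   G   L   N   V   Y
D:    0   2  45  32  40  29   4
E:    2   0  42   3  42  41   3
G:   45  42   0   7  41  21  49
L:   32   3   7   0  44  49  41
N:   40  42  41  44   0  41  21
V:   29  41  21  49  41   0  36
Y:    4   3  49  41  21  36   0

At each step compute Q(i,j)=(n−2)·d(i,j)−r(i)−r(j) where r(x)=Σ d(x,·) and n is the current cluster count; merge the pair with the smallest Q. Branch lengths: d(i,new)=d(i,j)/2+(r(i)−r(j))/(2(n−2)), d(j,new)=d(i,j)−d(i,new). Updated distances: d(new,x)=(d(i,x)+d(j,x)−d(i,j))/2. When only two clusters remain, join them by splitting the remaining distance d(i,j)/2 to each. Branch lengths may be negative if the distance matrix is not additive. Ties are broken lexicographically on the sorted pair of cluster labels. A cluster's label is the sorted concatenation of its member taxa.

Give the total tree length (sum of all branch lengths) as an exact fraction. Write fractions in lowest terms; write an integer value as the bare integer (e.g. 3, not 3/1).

1. join G+L (d=7, Q=-346) ⇒ GL; edges |G|=32/5, |L|=3/5
  updated: d(D,GL)=35, d(E,GL)=19, d(GL,N)=39, d(GL,V)=63/2, d(GL,Y)=83/2
2. join GL+V (d=63/2, Q=-437/2) ⇒ GLV; edges |GL|=227/16, |V|=277/16
  updated: d(D,GLV)=65/4, d(E,GLV)=57/4, d(GLV,N)=97/4, d(GLV,Y)=23
3. join GLV+N (d=97/4, Q=-529/4) ⇒ GLNV; edges |GLV|=31/8, |N|=163/8
  updated: d(D,GLNV)=16, d(E,GLNV)=16, d(GLNV,Y)=79/8
4. join D+E (d=2, Q=-39) ⇒ DE; edges |D|=5/4, |E|=3/4
  updated: d(DE,GLNV)=15, d(DE,Y)=5/2
5. join DE+GLNV (d=15, Q=-219/8) ⇒ DEGLNV; edges |DE|=61/16, |GLNV|=179/16
  updated: d(DEGLNV,Y)=-21/16
6. join DEGLNV+Y (d=-21/16) ⇒ DEGLNVY; edges |DEGLNV|=-21/32, |Y|=-21/32
final tree: (((D:5/4,E:3/4):61/16,(((G:32/5,L:3/5):227/16,V:277/16):31/8,N:163/8):179/16):-21/32,Y:-21/32)
total length: 1255/16

1255/16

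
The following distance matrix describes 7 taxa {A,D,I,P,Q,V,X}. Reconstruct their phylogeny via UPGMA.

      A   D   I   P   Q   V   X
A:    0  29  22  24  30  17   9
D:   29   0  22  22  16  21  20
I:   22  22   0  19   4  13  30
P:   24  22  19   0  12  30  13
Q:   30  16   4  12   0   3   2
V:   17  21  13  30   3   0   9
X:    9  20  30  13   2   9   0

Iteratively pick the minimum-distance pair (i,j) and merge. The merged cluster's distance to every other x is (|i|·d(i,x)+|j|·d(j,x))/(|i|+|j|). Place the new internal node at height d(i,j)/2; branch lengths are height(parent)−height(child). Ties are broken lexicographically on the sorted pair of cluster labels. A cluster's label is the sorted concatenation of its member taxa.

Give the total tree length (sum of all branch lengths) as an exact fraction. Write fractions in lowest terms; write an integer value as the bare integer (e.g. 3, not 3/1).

iteration 1: select Q,X (d=2); attach at lengths (1, 1); label the merged cluster QX
  updated: d(A,QX)=39/2, d(D,QX)=18, d(I,QX)=17, d(P,QX)=25/2, d(QX,V)=6
iteration 2: select QX,V (d=6); attach at lengths (2, 3); label the merged cluster QVX
  updated: d(A,QVX)=56/3, d(D,QVX)=19, d(I,QVX)=47/3, d(P,QVX)=55/3
iteration 3: select I,QVX (d=47/3); attach at lengths (47/6, 29/6); label the merged cluster IQVX
  updated: d(A,IQVX)=39/2, d(D,IQVX)=79/4, d(IQVX,P)=37/2
iteration 4: select IQVX,P (d=37/2); attach at lengths (17/12, 37/4); label the merged cluster IPQVX
  updated: d(A,IPQVX)=102/5, d(D,IPQVX)=101/5
iteration 5: select D,IPQVX (d=101/5); attach at lengths (101/10, 17/20); label the merged cluster DIPQVX
  updated: d(A,DIPQVX)=131/6
iteration 6: select A,DIPQVX (d=131/6); attach at lengths (131/12, 49/60); label the merged cluster ADIPQVX
final tree: (A:131/12,(D:101/10,((I:47/6,((Q:1,X:1):2,V:3):29/6):17/12,P:37/4):17/20):49/60)
total length: 3181/60

3181/60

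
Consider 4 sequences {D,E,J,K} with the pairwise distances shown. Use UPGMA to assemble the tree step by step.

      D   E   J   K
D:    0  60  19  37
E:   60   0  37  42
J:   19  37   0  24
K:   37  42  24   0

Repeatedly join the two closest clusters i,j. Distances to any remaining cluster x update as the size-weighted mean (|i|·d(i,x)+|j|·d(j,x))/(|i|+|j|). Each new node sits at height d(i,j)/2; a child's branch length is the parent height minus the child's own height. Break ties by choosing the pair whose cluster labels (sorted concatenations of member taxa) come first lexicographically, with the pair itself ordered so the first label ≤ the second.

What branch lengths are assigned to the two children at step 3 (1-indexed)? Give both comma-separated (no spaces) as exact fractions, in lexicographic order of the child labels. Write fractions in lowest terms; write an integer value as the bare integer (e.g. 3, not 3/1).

step 1: merge (D,J) at d=19; branch lengths D→19/2, J→19/2; new cluster DJ
  updated: d(DJ,E)=97/2, d(DJ,K)=61/2
step 2: merge (DJ,K) at d=61/2; branch lengths DJ→23/4, K→61/4; new cluster DJK
  updated: d(DJK,E)=139/3
step 3: merge (DJK,E) at d=139/3; branch lengths DJK→95/12, E→139/6; new cluster DEJK
final tree: (((D:19/2,J:19/2):23/4,K:61/4):95/12,E:139/6)
total length: 853/12

95/12,139/6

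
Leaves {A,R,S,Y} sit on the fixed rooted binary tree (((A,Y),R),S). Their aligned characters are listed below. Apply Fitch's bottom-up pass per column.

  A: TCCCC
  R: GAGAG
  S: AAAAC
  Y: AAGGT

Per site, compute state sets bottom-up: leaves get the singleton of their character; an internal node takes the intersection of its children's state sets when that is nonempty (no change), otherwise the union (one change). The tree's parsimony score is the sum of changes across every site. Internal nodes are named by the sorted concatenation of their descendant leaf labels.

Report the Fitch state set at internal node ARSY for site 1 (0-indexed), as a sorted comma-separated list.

A

AY@0: {T} ∪ {A} = {A,T} (union, +1)
ARY@0: {A,T} ∪ {G} = {A,G,T} (union, +1)
ARSY@0: {A,G,T} ∩ {A} = {A} (intersection, +0)
AY@1: {C} ∪ {A} = {A,C} (union, +1)
ARY@1: {A,C} ∩ {A} = {A} (intersection, +0)
ARSY@1: {A} ∩ {A} = {A} (intersection, +0)
AY@2: {C} ∪ {G} = {C,G} (union, +1)
ARY@2: {C,G} ∩ {G} = {G} (intersection, +0)
ARSY@2: {G} ∪ {A} = {A,G} (union, +1)
AY@3: {C} ∪ {G} = {C,G} (union, +1)
ARY@3: {C,G} ∪ {A} = {A,C,G} (union, +1)
ARSY@3: {A,C,G} ∩ {A} = {A} (intersection, +0)
AY@4: {C} ∪ {T} = {C,T} (union, +1)
ARY@4: {C,T} ∪ {G} = {C,G,T} (union, +1)
ARSY@4: {C,G,T} ∩ {C} = {C} (intersection, +0)
per-site changes: [2, 1, 2, 2, 2]; total = 9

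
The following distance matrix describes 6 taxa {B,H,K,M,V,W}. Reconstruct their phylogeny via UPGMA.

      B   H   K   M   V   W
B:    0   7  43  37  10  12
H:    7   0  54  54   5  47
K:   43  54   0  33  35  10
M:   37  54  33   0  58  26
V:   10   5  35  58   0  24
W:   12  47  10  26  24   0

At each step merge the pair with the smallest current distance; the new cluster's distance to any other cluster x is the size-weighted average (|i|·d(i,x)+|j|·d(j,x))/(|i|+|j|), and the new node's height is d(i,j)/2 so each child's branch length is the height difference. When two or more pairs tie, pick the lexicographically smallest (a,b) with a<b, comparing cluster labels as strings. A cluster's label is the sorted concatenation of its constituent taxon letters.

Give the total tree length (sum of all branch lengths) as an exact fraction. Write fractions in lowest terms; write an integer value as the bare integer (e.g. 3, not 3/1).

1205/18

step 1: merge (H,V) at d=5; branch lengths H→5/2, V→5/2; new cluster HV
  updated: d(B,HV)=17/2, d(HV,K)=89/2, d(HV,M)=56, d(HV,W)=71/2
step 2: merge (B,HV) at d=17/2; branch lengths B→17/4, HV→7/4; new cluster BHV
  updated: d(BHV,K)=44, d(BHV,M)=149/3, d(BHV,W)=83/3
step 3: merge (K,W) at d=10; branch lengths K→5, W→5; new cluster KW
  updated: d(BHV,KW)=215/6, d(KW,M)=59/2
step 4: merge (KW,M) at d=59/2; branch lengths KW→39/4, M→59/4; new cluster KMW
  updated: d(BHV,KMW)=364/9
step 5: merge (BHV,KMW) at d=364/9; branch lengths BHV→575/36, KMW→197/36; new cluster BHKMVW
final tree: ((B:17/4,(H:5/2,V:5/2):7/4):575/36,((K:5,W:5):39/4,M:59/4):197/36)
total length: 1205/18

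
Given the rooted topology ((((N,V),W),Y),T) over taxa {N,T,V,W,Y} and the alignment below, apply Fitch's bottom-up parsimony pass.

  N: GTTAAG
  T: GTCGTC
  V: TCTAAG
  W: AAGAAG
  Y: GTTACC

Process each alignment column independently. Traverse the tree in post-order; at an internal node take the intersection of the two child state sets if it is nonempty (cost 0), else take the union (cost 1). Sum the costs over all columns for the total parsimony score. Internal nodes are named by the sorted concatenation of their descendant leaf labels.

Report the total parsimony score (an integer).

[col 0] NV: children N:{G}, V:{T} ∪→ {G,T}; cost 1
[col 0] NVW: children NV:{G,T}, W:{A} ∪→ {A,G,T}; cost 1
[col 0] NVWY: children NVW:{A,G,T}, Y:{G} ∩→ {G}; cost 0
[col 0] NTVWY: children NVWY:{G}, T:{G} ∩→ {G}; cost 0
[col 1] NV: children N:{T}, V:{C} ∪→ {C,T}; cost 1
[col 1] NVW: children NV:{C,T}, W:{A} ∪→ {A,C,T}; cost 1
[col 1] NVWY: children NVW:{A,C,T}, Y:{T} ∩→ {T}; cost 0
[col 1] NTVWY: children NVWY:{T}, T:{T} ∩→ {T}; cost 0
[col 2] NV: children N:{T}, V:{T} ∩→ {T}; cost 0
[col 2] NVW: children NV:{T}, W:{G} ∪→ {G,T}; cost 1
[col 2] NVWY: children NVW:{G,T}, Y:{T} ∩→ {T}; cost 0
[col 2] NTVWY: children NVWY:{T}, T:{C} ∪→ {C,T}; cost 1
[col 3] NV: children N:{A}, V:{A} ∩→ {A}; cost 0
[col 3] NVW: children NV:{A}, W:{A} ∩→ {A}; cost 0
[col 3] NVWY: children NVW:{A}, Y:{A} ∩→ {A}; cost 0
[col 3] NTVWY: children NVWY:{A}, T:{G} ∪→ {A,G}; cost 1
[col 4] NV: children N:{A}, V:{A} ∩→ {A}; cost 0
[col 4] NVW: children NV:{A}, W:{A} ∩→ {A}; cost 0
[col 4] NVWY: children NVW:{A}, Y:{C} ∪→ {A,C}; cost 1
[col 4] NTVWY: children NVWY:{A,C}, T:{T} ∪→ {A,C,T}; cost 1
[col 5] NV: children N:{G}, V:{G} ∩→ {G}; cost 0
[col 5] NVW: children NV:{G}, W:{G} ∩→ {G}; cost 0
[col 5] NVWY: children NVW:{G}, Y:{C} ∪→ {C,G}; cost 1
[col 5] NTVWY: children NVWY:{C,G}, T:{C} ∩→ {C}; cost 0
per-site changes: [2, 2, 2, 1, 2, 1]; total = 10

10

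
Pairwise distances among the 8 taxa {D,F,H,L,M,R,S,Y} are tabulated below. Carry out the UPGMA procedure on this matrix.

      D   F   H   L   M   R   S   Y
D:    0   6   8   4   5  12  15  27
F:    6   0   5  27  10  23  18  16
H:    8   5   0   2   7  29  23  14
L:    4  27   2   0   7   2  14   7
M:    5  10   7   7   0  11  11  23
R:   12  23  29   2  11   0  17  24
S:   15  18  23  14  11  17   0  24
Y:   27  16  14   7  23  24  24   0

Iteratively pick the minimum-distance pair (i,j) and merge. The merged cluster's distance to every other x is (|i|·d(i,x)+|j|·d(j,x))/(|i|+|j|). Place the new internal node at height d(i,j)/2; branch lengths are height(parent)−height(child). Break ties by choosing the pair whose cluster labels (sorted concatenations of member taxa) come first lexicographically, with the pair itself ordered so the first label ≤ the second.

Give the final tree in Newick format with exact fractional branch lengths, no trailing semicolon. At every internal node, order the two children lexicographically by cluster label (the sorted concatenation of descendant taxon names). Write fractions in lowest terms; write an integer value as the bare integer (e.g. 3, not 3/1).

((((((D:5/2,M:5/2):3/4,(H:1,L:1):9/4):11/4,F:6):17/10,R:77/10):7/15,S:49/6):31/21,Y:135/14)

1. join H+L (d=2) ⇒ HL; edges |H|=1, |L|=1
  updated: d(D,HL)=6, d(F,HL)=16, d(HL,M)=7, d(HL,R)=31/2, d(HL,S)=37/2, d(HL,Y)=21/2
2. join D+M (d=5) ⇒ DM; edges |D|=5/2, |M|=5/2
  updated: d(DM,F)=8, d(DM,HL)=13/2, d(DM,R)=23/2, d(DM,S)=13, d(DM,Y)=25
3. join DM+HL (d=13/2) ⇒ DHLM; edges |DM|=3/4, |HL|=9/4
  updated: d(DHLM,F)=12, d(DHLM,R)=27/2, d(DHLM,S)=63/4, d(DHLM,Y)=71/4
4. join DHLM+F (d=12) ⇒ DFHLM; edges |DHLM|=11/4, |F|=6
  updated: d(DFHLM,R)=77/5, d(DFHLM,S)=81/5, d(DFHLM,Y)=87/5
5. join DFHLM+R (d=77/5) ⇒ DFHLMR; edges |DFHLM|=17/10, |R|=77/10
  updated: d(DFHLMR,S)=49/3, d(DFHLMR,Y)=37/2
6. join DFHLMR+S (d=49/3) ⇒ DFHLMRS; edges |DFHLMR|=7/15, |S|=49/6
  updated: d(DFHLMRS,Y)=135/7
7. join DFHLMRS+Y (d=135/7) ⇒ DFHLMRSY; edges |DFHLMRS|=31/21, |Y|=135/14
final tree: ((((((D:5/2,M:5/2):3/4,(H:1,L:1):9/4):11/4,F:6):17/10,R:77/10):7/15,S:49/6):31/21,Y:135/14)
total length: 20119/420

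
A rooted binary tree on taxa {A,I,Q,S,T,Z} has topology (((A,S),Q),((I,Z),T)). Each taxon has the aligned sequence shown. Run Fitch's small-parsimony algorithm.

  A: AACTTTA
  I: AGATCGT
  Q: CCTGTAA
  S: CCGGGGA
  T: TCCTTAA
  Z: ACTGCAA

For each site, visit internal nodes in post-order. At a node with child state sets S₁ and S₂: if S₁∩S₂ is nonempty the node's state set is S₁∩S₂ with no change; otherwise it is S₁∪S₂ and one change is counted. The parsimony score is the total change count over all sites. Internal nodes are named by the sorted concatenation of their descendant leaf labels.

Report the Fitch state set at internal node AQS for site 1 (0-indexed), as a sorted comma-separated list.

C

site 0, node AS: A={A} ∪ S={C} → {A,C} (+1)
site 0, node AQS: AS={A,C} ∩ Q={C} → {C} (+0)
site 0, node IZ: I={A} ∩ Z={A} → {A} (+0)
site 0, node ITZ: IZ={A} ∪ T={T} → {A,T} (+1)
site 0, node AIQSTZ: AQS={C} ∪ ITZ={A,T} → {A,C,T} (+1)
site 1, node AS: A={A} ∪ S={C} → {A,C} (+1)
site 1, node AQS: AS={A,C} ∩ Q={C} → {C} (+0)
site 1, node IZ: I={G} ∪ Z={C} → {C,G} (+1)
site 1, node ITZ: IZ={C,G} ∩ T={C} → {C} (+0)
site 1, node AIQSTZ: AQS={C} ∩ ITZ={C} → {C} (+0)
site 2, node AS: A={C} ∪ S={G} → {C,G} (+1)
site 2, node AQS: AS={C,G} ∪ Q={T} → {C,G,T} (+1)
site 2, node IZ: I={A} ∪ Z={T} → {A,T} (+1)
site 2, node ITZ: IZ={A,T} ∪ T={C} → {A,C,T} (+1)
site 2, node AIQSTZ: AQS={C,G,T} ∩ ITZ={A,C,T} → {C,T} (+0)
site 3, node AS: A={T} ∪ S={G} → {G,T} (+1)
site 3, node AQS: AS={G,T} ∩ Q={G} → {G} (+0)
site 3, node IZ: I={T} ∪ Z={G} → {G,T} (+1)
site 3, node ITZ: IZ={G,T} ∩ T={T} → {T} (+0)
site 3, node AIQSTZ: AQS={G} ∪ ITZ={T} → {G,T} (+1)
site 4, node AS: A={T} ∪ S={G} → {G,T} (+1)
site 4, node AQS: AS={G,T} ∩ Q={T} → {T} (+0)
site 4, node IZ: I={C} ∩ Z={C} → {C} (+0)
site 4, node ITZ: IZ={C} ∪ T={T} → {C,T} (+1)
site 4, node AIQSTZ: AQS={T} ∩ ITZ={C,T} → {T} (+0)
site 5, node AS: A={T} ∪ S={G} → {G,T} (+1)
site 5, node AQS: AS={G,T} ∪ Q={A} → {A,G,T} (+1)
site 5, node IZ: I={G} ∪ Z={A} → {A,G} (+1)
site 5, node ITZ: IZ={A,G} ∩ T={A} → {A} (+0)
site 5, node AIQSTZ: AQS={A,G,T} ∩ ITZ={A} → {A} (+0)
site 6, node AS: A={A} ∩ S={A} → {A} (+0)
site 6, node AQS: AS={A} ∩ Q={A} → {A} (+0)
site 6, node IZ: I={T} ∪ Z={A} → {A,T} (+1)
site 6, node ITZ: IZ={A,T} ∩ T={A} → {A} (+0)
site 6, node AIQSTZ: AQS={A} ∩ ITZ={A} → {A} (+0)
per-site changes: [3, 2, 4, 3, 2, 3, 1]; total = 18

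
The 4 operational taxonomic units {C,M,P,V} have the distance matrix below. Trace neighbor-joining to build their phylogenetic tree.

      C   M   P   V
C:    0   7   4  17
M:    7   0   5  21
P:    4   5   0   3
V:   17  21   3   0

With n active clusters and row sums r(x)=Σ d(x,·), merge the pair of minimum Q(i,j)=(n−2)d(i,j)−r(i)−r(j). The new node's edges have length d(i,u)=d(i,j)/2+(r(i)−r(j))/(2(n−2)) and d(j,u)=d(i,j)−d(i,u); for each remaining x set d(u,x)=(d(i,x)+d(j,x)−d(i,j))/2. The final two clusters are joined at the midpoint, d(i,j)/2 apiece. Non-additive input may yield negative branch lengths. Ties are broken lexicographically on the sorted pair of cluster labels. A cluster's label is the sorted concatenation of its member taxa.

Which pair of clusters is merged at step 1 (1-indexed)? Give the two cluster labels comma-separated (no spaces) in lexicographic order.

iteration 1: select C,M (d=7, Q=-47); attach at lengths (9/4, 19/4); label the merged cluster CM
  updated: d(CM,P)=1, d(CM,V)=31/2
iteration 2: select CM,P (d=1, Q=-39/2); attach at lengths (27/4, -23/4); label the merged cluster CMP
  updated: d(CMP,V)=35/4
iteration 3: select CMP,V (d=35/4); attach at lengths (35/8, 35/8); label the merged cluster CMPV
final tree: (((C:9/4,M:19/4):27/4,P:-23/4):35/8,V:35/8)
total length: 67/4

C,M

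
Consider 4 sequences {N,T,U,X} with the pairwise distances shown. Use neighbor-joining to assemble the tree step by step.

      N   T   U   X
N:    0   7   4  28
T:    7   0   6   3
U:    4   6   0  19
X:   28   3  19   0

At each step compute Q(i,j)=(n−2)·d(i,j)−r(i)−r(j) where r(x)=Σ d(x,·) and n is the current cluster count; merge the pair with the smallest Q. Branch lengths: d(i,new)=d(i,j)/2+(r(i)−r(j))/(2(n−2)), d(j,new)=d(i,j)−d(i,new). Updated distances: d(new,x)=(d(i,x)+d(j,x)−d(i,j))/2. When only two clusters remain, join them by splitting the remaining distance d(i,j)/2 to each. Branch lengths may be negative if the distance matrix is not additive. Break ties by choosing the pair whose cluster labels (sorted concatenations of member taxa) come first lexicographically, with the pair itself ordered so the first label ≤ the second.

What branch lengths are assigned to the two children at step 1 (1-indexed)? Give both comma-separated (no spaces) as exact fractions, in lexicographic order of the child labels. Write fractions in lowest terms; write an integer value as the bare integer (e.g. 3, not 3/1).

9/2,-1/2

1. join N+U (d=4, Q=-60) ⇒ NU; edges |N|=9/2, |U|=-1/2
  updated: d(NU,T)=9/2, d(NU,X)=43/2
2. join NU+T (d=9/2, Q=-29) ⇒ NTU; edges |NU|=23/2, |T|=-7
  updated: d(NTU,X)=10
3. join NTU+X (d=10) ⇒ NTUX; edges |NTU|=5, |X|=5
final tree: (((N:9/2,U:-1/2):23/2,T:-7):5,X:5)
total length: 37/2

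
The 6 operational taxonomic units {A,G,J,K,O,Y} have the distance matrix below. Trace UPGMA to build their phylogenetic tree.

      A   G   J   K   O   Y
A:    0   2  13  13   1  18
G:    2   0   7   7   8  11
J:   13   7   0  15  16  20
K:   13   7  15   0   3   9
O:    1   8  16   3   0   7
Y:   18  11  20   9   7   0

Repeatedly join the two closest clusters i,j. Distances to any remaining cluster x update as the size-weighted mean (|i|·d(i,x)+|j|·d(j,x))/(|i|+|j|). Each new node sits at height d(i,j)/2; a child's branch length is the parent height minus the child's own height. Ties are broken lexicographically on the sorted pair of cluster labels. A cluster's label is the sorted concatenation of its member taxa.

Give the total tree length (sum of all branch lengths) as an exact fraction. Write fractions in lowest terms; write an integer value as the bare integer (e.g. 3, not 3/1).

step 1: merge (A,O) at d=1; branch lengths A→1/2, O→1/2; new cluster AO
  updated: d(AO,G)=5, d(AO,J)=29/2, d(AO,K)=8, d(AO,Y)=25/2
step 2: merge (AO,G) at d=5; branch lengths AO→2, G→5/2; new cluster AGO
  updated: d(AGO,J)=12, d(AGO,K)=23/3, d(AGO,Y)=12
step 3: merge (AGO,K) at d=23/3; branch lengths AGO→4/3, K→23/6; new cluster AGKO
  updated: d(AGKO,J)=51/4, d(AGKO,Y)=45/4
step 4: merge (AGKO,Y) at d=45/4; branch lengths AGKO→43/24, Y→45/8; new cluster AGKOY
  updated: d(AGKOY,J)=71/5
step 5: merge (AGKOY,J) at d=71/5; branch lengths AGKOY→59/40, J→71/10; new cluster AGJKOY
final tree: (((((A:1/2,O:1/2):2,G:5/2):4/3,K:23/6):43/24,Y:45/8):59/40,J:71/10)
total length: 3199/120

3199/120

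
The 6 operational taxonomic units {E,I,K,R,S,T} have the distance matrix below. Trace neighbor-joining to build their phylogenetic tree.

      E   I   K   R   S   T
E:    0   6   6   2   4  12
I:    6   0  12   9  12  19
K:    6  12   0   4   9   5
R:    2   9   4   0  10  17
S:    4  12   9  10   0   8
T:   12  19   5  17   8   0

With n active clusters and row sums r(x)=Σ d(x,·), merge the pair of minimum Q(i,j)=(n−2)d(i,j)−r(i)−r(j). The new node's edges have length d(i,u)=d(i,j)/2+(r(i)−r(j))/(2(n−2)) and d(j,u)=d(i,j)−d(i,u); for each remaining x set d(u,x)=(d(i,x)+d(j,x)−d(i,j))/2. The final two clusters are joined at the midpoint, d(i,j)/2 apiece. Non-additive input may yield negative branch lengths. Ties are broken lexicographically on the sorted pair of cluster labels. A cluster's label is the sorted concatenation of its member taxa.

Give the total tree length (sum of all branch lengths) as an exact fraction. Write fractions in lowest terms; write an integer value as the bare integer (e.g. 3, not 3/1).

45/2

1. join K+T (d=5, Q=-77) ⇒ KT; edges |K|=-5/8, |T|=45/8
  updated: d(E,KT)=13/2, d(I,KT)=13, d(KT,R)=8, d(KT,S)=6
2. join KT+S (d=6, Q=-95/2) ⇒ KST; edges |KT|=13/4, |S|=11/4
  updated: d(E,KST)=9/4, d(I,KST)=19/2, d(KST,R)=6
3. join E+KST (d=9/4, Q=-47/2) ⇒ EKST; edges |E|=-3/4, |KST|=3
  updated: d(EKST,I)=53/8, d(EKST,R)=23/8
4. join EKST+I (d=53/8, Q=-37/2) ⇒ EIKST; edges |EKST|=1/4, |I|=51/8
  updated: d(EIKST,R)=21/8
5. join EIKST+R (d=21/8) ⇒ EIKRST; edges |EIKST|=21/16, |R|=21/16
final tree: (((E:-3/4,((K:-5/8,T:45/8):13/4,S:11/4):3):1/4,I:51/8):21/16,R:21/16)
total length: 45/2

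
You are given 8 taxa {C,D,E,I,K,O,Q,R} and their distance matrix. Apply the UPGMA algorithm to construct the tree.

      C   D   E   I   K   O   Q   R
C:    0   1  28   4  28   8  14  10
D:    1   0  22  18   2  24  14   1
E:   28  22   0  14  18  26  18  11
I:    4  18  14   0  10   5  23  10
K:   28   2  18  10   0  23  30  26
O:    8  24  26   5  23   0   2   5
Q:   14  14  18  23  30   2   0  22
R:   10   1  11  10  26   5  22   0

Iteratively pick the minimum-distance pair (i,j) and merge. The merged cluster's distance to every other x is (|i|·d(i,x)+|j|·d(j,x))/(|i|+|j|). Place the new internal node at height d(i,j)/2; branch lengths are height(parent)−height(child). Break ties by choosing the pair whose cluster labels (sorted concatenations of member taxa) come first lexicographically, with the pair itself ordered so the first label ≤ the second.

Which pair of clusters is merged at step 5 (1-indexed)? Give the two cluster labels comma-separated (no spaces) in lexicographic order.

CDR,OQ

iteration 1: select C,D (d=1); attach at lengths (1/2, 1/2); label the merged cluster CD
  updated: d(CD,E)=25, d(CD,I)=11, d(CD,K)=15, d(CD,O)=16, d(CD,Q)=14, d(CD,R)=11/2
iteration 2: select O,Q (d=2); attach at lengths (1, 1); label the merged cluster OQ
  updated: d(CD,OQ)=15, d(E,OQ)=22, d(I,OQ)=14, d(K,OQ)=53/2, d(OQ,R)=27/2
iteration 3: select CD,R (d=11/2); attach at lengths (9/4, 11/4); label the merged cluster CDR
  updated: d(CDR,E)=61/3, d(CDR,I)=32/3, d(CDR,K)=56/3, d(CDR,OQ)=29/2
iteration 4: select I,K (d=10); attach at lengths (5, 5); label the merged cluster IK
  updated: d(CDR,IK)=44/3, d(E,IK)=16, d(IK,OQ)=81/4
iteration 5: select CDR,OQ (d=29/2); attach at lengths (9/2, 25/4); label the merged cluster CDOQR
  updated: d(CDOQR,E)=21, d(CDOQR,IK)=169/10
iteration 6: select E,IK (d=16); attach at lengths (8, 3); label the merged cluster EIK
  updated: d(CDOQR,EIK)=274/15
iteration 7: select CDOQR,EIK (d=274/15); attach at lengths (113/60, 17/15); label the merged cluster CDEIKOQR
final tree: ((((C:1/2,D:1/2):9/4,R:11/4):9/2,(O:1,Q:1):25/4):113/60,(E:8,(I:5,K:5):3):17/15)
total length: 1283/30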